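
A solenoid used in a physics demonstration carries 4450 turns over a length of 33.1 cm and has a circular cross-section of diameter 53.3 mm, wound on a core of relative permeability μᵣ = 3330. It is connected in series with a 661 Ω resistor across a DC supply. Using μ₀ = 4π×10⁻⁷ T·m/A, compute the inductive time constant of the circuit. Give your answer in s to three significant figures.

A = π(d/2)² = π(2.665×10^-2 m)² = 2.231×10^-3 m².
L = μ₀μᵣN²A/ℓ = (4π×10⁻⁷)(3330)(4450)²(2.231×10^-3)/(0.331) = 558.6 H.
τ = L/R = (558.6)/(661) = 0.8451 s.

τ ≈ 0.845 s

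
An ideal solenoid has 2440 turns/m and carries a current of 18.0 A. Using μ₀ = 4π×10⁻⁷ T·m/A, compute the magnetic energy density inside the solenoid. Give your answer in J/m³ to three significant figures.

B = μ₀nI = (4π×10⁻⁷)(2.440×10^3)(18.0) = 5.519×10^-2 T.
u = B²/(2μ₀) = (5.519×10^-2)²/(2×4π×10⁻⁷) = 1.212×10^3 J/m³.

u ≈ 1210 J/m³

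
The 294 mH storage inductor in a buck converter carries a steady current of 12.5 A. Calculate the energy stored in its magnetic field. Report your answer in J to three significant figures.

U ≈ 23.0 J

Stored magnetic energy: U = ½LI².
U = ½(0.294 H)(12.5 A)² = 22.97 J.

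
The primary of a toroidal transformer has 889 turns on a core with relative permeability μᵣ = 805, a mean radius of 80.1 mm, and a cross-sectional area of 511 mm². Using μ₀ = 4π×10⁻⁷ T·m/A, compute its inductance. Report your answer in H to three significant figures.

L ≈ 0.812 H

For a thin toroid, L = μ₀μᵣN²A/(2πR).
L = (4π×10⁻⁷)(805)(889)²(5.110×10^-4) / (2π×8.010×10^-2 m) = 0.8117 H.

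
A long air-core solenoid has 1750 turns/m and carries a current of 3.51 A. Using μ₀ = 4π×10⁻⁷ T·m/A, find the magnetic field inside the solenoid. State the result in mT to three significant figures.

Inside a long solenoid, B = μ₀nI.
B = (4π×10⁻⁷)(1.750×10^3 m⁻¹)(3.51 A) = 7.719×10^-3 T.

B ≈ 7.72 mT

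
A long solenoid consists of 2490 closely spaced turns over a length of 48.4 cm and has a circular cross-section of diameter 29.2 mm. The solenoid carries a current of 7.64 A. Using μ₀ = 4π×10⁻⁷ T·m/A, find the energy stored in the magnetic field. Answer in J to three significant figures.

U ≈ 0.315 J

A = π(d/2)² = π(1.460×10^-2 m)² = 6.697×10^-4 m².
L = μ₀N²A/ℓ = (4π×10⁻⁷)(2490)²(6.697×10^-4)/(0.484) = 1.078×10^-2 H.
U = ½LI² = ½(1.078×10^-2)(7.64)² = 0.3146 J.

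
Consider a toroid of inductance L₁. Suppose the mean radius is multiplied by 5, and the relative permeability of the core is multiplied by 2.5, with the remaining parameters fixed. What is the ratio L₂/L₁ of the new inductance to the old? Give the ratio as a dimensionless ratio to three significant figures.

L₂/L₁ = 0.500

For a toroid, L ∝ μᵣN²A/R.
L₂/L₁ = (5)^-1 × (2.5) = 0.500.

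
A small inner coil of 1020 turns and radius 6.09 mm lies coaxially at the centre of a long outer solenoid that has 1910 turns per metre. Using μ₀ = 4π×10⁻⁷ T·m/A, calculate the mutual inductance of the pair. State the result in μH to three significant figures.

The outer solenoid produces a uniform field B₁ = μ₀n₁I₁ across the inner coil,
so the flux linkage is N₂Φ = N₂B₁A₂ = μ₀n₁N₂A₂·I₁, giving M = μ₀n₁N₂A₂.
A₂ = πr² = π(6.090×10^-3 m)² = 1.165×10^-4 m².
M = (4π×10⁻⁷)(1910)(1020)(1.165×10^-4) = 2.853×10^-4 H.

M ≈ 285 μH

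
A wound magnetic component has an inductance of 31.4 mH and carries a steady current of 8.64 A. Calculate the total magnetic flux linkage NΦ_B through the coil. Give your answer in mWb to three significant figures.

From L = NΦ_B/I, the flux linkage is NΦ_B = LI.
NΦ_B = (3.140×10^-2 H)(8.64 A) = 0.2713 Wb.

NΦ_B ≈ 271 mWb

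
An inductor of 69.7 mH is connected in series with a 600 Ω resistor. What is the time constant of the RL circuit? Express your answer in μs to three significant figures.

τ = L/R = (6.970×10^-2 H)/(600 Ω) = 1.162×10^-4 s.

τ ≈ 116 μs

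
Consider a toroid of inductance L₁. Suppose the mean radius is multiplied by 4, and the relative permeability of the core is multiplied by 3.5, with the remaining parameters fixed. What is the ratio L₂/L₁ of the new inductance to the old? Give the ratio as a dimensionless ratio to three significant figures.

L₂/L₁ = 0.875

For a toroid, L ∝ μᵣN²A/R.
L₂/L₁ = (4)^-1 × (3.5) = 0.875.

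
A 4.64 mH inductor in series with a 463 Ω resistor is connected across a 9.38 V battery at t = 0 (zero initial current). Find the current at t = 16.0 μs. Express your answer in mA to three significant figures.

I ≈ 16.2 mA

τ = L/R = 4.640×10^-3/463 = 1.002×10^-5 s; final current I_∞ = ε/R = 9.38/463 = 2.026×10^-2 A.
I(t) = I_∞(1 − e^(−t/τ)) with t/τ = 1.597.
I = (2.026×10^-2)(1 − e^(−1.597)) = 1.615×10^-2 A.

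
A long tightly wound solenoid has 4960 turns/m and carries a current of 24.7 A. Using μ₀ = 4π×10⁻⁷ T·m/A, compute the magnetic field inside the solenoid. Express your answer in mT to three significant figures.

B ≈ 154 mT

Inside a long solenoid, B = μ₀nI.
B = (4π×10⁻⁷)(4.960×10^3 m⁻¹)(24.7 A) = 0.154 T.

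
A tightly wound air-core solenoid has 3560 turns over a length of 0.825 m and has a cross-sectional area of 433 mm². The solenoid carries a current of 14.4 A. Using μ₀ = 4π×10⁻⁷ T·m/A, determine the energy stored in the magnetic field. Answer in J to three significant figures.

U ≈ 0.867 J

A = 433 mm² = 4.330×10^-4 m².
L = μ₀N²A/ℓ = (4π×10⁻⁷)(3560)²(4.330×10^-4)/(0.825) = 8.359×10^-3 H.
U = ½LI² = ½(8.359×10^-3)(14.4)² = 0.8666 J.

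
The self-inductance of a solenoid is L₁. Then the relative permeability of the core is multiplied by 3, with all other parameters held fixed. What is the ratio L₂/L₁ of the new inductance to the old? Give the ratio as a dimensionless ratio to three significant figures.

L₂/L₁ = 3.00

For a solenoid, L ∝ μᵣN²A/ℓ.
L₂/L₁ = (3) = 3.00.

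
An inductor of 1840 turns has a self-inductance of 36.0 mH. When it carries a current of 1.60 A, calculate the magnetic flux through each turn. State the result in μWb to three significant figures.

Φ_B ≈ 31.3 μWb

From L = NΦ_B/I, the flux per turn is Φ_B = LI/N.
Φ_B = (3.600×10^-2 H)(1.60 A)/1840 = 3.130×10^-5 Wb.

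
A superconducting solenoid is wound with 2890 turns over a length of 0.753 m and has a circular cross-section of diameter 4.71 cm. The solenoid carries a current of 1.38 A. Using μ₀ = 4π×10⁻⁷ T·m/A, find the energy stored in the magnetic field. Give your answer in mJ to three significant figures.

U ≈ 23.1 mJ

A = π(d/2)² = π(2.355×10^-2 m)² = 1.742×10^-3 m².
L = μ₀N²A/ℓ = (4π×10⁻⁷)(2890)²(1.742×10^-3)/(0.753) = 2.429×10^-2 H.
U = ½LI² = ½(2.429×10^-2)(1.38)² = 2.312×10^-2 J.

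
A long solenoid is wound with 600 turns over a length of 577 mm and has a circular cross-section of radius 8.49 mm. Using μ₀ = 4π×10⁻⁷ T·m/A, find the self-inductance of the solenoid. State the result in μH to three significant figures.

L ≈ 178 μH

A = πr² = π(8.490×10^-3 m)² = 2.264×10^-4 m².
For a long solenoid, L = μ₀N²A/ℓ.
L = (4π×10⁻⁷)(600)²(2.264×10^-4)/(0.577 m) = 1.775×10^-4 H.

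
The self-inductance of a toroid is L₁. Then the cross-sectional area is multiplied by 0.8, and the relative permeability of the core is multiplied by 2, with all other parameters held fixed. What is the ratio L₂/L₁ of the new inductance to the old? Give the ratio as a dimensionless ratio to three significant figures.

L₂/L₁ = 1.60

For a toroid, L ∝ μᵣN²A/R.
L₂/L₁ = (0.8) × (2) = 1.60.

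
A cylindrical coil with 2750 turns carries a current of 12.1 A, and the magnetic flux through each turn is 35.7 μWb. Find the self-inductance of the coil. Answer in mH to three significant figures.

Self-inductance is defined by L = NΦ_B/I (flux linkage over current).
L = (2750)(3.570×10^-5 Wb)/(12.1 A) = 8.114×10^-3 H.

L ≈ 8.11 mH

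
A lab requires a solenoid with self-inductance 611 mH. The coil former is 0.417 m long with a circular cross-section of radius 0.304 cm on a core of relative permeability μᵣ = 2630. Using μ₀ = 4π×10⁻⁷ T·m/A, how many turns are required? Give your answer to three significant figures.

N ≈ 1630 turns

A = πr² = π(3.040×10^-3 m)² = 2.903×10^-5 m².
From L = μ₀μᵣN²A/ℓ, N = √(Lℓ / (μ₀μᵣA)).
N = √[(0.611)(0.417) / ((4π×10⁻⁷)(2630)×2.903×10^-5)] = √(2.655×10^6) ≈ 1629.5.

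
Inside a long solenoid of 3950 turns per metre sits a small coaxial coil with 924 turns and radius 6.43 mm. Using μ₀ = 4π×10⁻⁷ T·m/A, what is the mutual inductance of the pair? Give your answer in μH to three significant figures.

The outer solenoid produces a uniform field B₁ = μ₀n₁I₁ across the inner coil,
so the flux linkage is N₂Φ = N₂B₁A₂ = μ₀n₁N₂A₂·I₁, giving M = μ₀n₁N₂A₂.
A₂ = πr² = π(6.430×10^-3 m)² = 1.299×10^-4 m².
M = (4π×10⁻⁷)(3950)(924)(1.299×10^-4) = 5.957×10^-4 H.

M ≈ 596 μH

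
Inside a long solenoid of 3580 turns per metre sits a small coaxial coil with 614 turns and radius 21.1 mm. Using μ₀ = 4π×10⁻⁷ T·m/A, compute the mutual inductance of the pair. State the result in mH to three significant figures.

M ≈ 3.86 mH

The outer solenoid produces a uniform field B₁ = μ₀n₁I₁ across the inner coil,
so the flux linkage is N₂Φ = N₂B₁A₂ = μ₀n₁N₂A₂·I₁, giving M = μ₀n₁N₂A₂.
A₂ = πr² = π(2.110×10^-2 m)² = 1.399×10^-3 m².
M = (4π×10⁻⁷)(3580)(614)(1.399×10^-3) = 3.863×10^-3 H.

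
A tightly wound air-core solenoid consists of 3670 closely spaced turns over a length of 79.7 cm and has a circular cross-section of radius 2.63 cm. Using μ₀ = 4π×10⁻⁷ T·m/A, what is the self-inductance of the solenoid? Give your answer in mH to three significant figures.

A = πr² = π(2.630×10^-2 m)² = 2.173×10^-3 m².
For a long solenoid, L = μ₀N²A/ℓ.
L = (4π×10⁻⁷)(3670)²(2.173×10^-3)/(0.797 m) = 4.6147×10^-2 H.

L ≈ 46.1 mH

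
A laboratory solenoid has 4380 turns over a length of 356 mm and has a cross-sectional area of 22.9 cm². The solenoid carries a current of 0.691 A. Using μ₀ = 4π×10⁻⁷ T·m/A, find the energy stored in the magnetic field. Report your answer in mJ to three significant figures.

U ≈ 37.0 mJ

A = 22.9 cm² = 2.290×10^-3 m².
L = μ₀N²A/ℓ = (4π×10⁻⁷)(4380)²(2.290×10^-3)/(0.356) = 0.1551 H.
U = ½LI² = ½(0.1551)(0.691)² = 3.702×10^-2 J.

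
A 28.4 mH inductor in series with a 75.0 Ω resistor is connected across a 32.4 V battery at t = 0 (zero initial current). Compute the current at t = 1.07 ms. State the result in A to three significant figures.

τ = L/R = 2.840×10^-2/75.0 = 3.787×10^-4 s; final current I_∞ = ε/R = 32.4/75.0 = 0.432 A.
I(t) = I_∞(1 − e^(−t/τ)) with t/τ = 2.826.
I = (0.432)(1 − e^(−2.826)) = 0.4064 A.

I ≈ 0.406 A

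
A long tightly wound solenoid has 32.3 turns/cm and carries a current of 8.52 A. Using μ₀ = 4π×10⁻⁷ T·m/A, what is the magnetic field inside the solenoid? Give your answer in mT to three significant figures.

Inside a long solenoid, B = μ₀nI.
B = (4π×10⁻⁷)(3.230×10^3 m⁻¹)(8.52 A) = 3.458×10^-2 T.

B ≈ 34.6 mT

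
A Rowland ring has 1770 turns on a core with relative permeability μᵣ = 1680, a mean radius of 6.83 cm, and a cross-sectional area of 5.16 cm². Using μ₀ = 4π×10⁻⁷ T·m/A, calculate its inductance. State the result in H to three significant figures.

For a thin toroid, L = μ₀μᵣN²A/(2πR).
L = (4π×10⁻⁷)(1680)(1770)²(5.160×10^-4) / (2π×6.830×10^-2 m) = 7.953 H.

L ≈ 7.95 H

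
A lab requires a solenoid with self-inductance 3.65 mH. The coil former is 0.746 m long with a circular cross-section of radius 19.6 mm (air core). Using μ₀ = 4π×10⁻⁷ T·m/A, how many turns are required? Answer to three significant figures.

A = πr² = π(1.960×10^-2 m)² = 1.207×10^-3 m².
From L = μ₀N²A/ℓ, N = √(Lℓ / (μ₀A)).
N = √[(3.650×10^-3)(0.746) / ((4π×10⁻⁷)×1.207×10^-3)] = √(1.795×10^6) ≈ 1339.9.

N ≈ 1340 turns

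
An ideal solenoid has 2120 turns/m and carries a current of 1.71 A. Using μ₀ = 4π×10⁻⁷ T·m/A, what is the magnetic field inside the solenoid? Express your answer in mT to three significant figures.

Inside a long solenoid, B = μ₀nI.
B = (4π×10⁻⁷)(2.120×10^3 m⁻¹)(1.71 A) = 4.556×10^-3 T.

B ≈ 4.56 mT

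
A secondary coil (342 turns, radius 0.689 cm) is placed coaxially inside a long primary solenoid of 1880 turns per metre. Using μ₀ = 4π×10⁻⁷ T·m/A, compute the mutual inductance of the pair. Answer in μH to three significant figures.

The outer solenoid produces a uniform field B₁ = μ₀n₁I₁ across the inner coil,
so the flux linkage is N₂Φ = N₂B₁A₂ = μ₀n₁N₂A₂·I₁, giving M = μ₀n₁N₂A₂.
A₂ = πr² = π(6.890×10^-3 m)² = 1.491×10^-4 m².
M = (4π×10⁻⁷)(1880)(342)(1.491×10^-4) = 1.20499×10^-4 H.

M ≈ 120 μH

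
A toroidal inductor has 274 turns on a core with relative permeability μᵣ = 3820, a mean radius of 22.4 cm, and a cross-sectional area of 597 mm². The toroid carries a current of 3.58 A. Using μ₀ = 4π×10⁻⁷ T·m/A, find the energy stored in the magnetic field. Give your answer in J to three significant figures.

L = μ₀μᵣN²A/(2πR) = (4π×10⁻⁷)(3820)(274)²(5.970×10^-4)/(2π×0.224) = 0.1529 H.
U = ½LI² = ½(0.1529)(3.58)² = 0.9796 J.

U ≈ 0.980 J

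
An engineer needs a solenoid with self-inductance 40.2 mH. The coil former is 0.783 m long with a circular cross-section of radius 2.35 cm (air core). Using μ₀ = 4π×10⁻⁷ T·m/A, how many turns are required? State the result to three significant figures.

N ≈ 3800 turns

A = πr² = π(2.350×10^-2 m)² = 1.7349×10^-3 m².
From L = μ₀N²A/ℓ, N = √(Lℓ / (μ₀A)).
N = √[(4.020×10^-2)(0.783) / ((4π×10⁻⁷)×1.7349×10^-3)] = √(1.444×10^7) ≈ 3799.7.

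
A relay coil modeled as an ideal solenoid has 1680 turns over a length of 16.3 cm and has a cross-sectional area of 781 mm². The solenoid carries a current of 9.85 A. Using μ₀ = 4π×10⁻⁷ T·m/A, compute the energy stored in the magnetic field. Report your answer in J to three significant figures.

A = 781 mm² = 7.810×10^-4 m².
L = μ₀N²A/ℓ = (4π×10⁻⁷)(1680)²(7.810×10^-4)/(0.163) = 1.699×10^-2 H.
U = ½LI² = ½(1.699×10^-2)(9.85)² = 0.8244 J.

U ≈ 0.824 J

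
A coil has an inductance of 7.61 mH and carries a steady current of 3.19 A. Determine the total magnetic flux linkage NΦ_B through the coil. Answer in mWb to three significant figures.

NΦ_B ≈ 24.3 mWb

From L = NΦ_B/I, the flux linkage is NΦ_B = LI.
NΦ_B = (7.610×10^-3 H)(3.19 A) = 2.428×10^-2 Wb.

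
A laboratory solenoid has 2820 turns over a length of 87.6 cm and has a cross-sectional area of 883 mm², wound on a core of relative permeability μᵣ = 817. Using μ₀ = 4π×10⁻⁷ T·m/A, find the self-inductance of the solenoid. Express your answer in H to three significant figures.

L ≈ 8.23 H

A = 883 mm² = 8.830×10^-4 m².
For a long solenoid, L = μ₀μᵣN²A/ℓ.
L = (4π×10⁻⁷)(817)(2820)²(8.830×10^-4)/(0.876 m) = 8.23 H.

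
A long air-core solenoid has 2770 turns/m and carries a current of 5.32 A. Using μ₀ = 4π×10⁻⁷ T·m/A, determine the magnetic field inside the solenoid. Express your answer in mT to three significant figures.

Inside a long solenoid, B = μ₀nI.
B = (4π×10⁻⁷)(2.770×10^3 m⁻¹)(5.32 A) = 1.852×10^-2 T.

B ≈ 18.5 mT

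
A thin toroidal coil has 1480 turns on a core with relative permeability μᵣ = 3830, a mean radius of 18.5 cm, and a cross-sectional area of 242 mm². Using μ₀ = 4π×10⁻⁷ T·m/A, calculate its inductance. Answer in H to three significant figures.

For a thin toroid, L = μ₀μᵣN²A/(2πR).
L = (4π×10⁻⁷)(3830)(1480)²(2.420×10^-4) / (2π×0.185 m) = 2.1948 H.

L ≈ 2.19 H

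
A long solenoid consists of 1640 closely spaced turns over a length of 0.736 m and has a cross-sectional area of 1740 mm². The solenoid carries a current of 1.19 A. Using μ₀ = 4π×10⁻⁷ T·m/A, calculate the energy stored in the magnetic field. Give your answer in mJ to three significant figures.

A = 1740 mm² = 1.740×10^-3 m².
L = μ₀N²A/ℓ = (4π×10⁻⁷)(1640)²(1.740×10^-3)/(0.736) = 7.990×10^-3 H.
U = ½LI² = ½(7.990×10^-3)(1.19)² = 5.658×10^-3 J.

U ≈ 5.66 mJ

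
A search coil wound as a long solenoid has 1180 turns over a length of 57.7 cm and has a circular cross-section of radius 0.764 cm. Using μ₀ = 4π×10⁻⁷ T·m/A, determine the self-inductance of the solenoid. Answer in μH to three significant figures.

L ≈ 556 μH

A = πr² = π(7.640×10^-3 m)² = 1.834×10^-4 m².
For a long solenoid, L = μ₀N²A/ℓ.
L = (4π×10⁻⁷)(1180)²(1.834×10^-4)/(0.577 m) = 5.561×10^-4 H.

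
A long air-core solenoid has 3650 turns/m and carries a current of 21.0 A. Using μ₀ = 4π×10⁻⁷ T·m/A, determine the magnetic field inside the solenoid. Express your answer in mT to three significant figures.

Inside a long solenoid, B = μ₀nI.
B = (4π×10⁻⁷)(3.650×10^3 m⁻¹)(21.0 A) = 9.632×10^-2 T.

B ≈ 96.3 mT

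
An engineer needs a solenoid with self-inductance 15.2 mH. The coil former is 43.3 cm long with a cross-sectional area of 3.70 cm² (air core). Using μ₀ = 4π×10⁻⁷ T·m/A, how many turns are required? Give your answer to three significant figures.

A = 3.70 cm² = 3.700×10^-4 m².
From L = μ₀N²A/ℓ, N = √(Lℓ / (μ₀A)).
N = √[(1.520×10^-2)(0.433) / ((4π×10⁻⁷)×3.700×10^-4)] = √(1.416×10^7) ≈ 3762.4.

N ≈ 3760 turns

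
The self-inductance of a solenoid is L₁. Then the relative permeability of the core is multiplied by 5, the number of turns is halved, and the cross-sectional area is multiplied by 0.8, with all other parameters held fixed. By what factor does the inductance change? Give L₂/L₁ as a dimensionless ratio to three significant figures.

For a solenoid, L ∝ μᵣN²A/ℓ.
L₂/L₁ = (5) × (0.5)^2 × (0.8) = 1.00.

L₂/L₁ = 1.00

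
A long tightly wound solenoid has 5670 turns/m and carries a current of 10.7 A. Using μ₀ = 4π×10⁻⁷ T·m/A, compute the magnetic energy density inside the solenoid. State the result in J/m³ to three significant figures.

B = μ₀nI = (4π×10⁻⁷)(5.670×10^3)(10.7) = 7.624×10^-2 T.
u = B²/(2μ₀) = (7.624×10^-2)²/(2×4π×10⁻⁷) = 2.313×10^3 J/m³.

u ≈ 2310 J/m³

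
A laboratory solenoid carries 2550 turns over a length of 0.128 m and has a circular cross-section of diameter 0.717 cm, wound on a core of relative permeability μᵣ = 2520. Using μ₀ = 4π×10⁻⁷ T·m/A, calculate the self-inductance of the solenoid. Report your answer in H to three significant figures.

A = π(d/2)² = π(3.585×10^-3 m)² = 4.038×10^-5 m².
For a long solenoid, L = μ₀μᵣN²A/ℓ.
L = (4π×10⁻⁷)(2520)(2550)²(4.038×10^-5)/(0.128 m) = 6.495 H.

L ≈ 6.50 H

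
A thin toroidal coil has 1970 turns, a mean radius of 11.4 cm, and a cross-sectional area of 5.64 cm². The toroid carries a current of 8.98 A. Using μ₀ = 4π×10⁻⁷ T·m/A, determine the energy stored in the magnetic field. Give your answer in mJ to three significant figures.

L = μ₀N²A/(2πR) = (4π×10⁻⁷)(1970)²(5.640×10^-4)/(2π×0.114) = 3.840×10^-3 H.
U = ½LI² = ½(3.840×10^-3)(8.98)² = 0.1548 J.

U ≈ 155 mJ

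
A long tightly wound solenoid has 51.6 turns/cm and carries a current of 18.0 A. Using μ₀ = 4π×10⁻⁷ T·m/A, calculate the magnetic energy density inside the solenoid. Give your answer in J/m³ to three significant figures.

B = μ₀nI = (4π×10⁻⁷)(5.160×10^3)(18.0) = 0.1167 T.
u = B²/(2μ₀) = (0.1167)²/(2×4π×10⁻⁷) = 5.420×10^3 J/m³.

u ≈ 5420 J/m³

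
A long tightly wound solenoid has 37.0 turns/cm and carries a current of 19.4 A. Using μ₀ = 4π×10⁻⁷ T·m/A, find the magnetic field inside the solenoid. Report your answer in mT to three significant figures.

B ≈ 90.2 mT

Inside a long solenoid, B = μ₀nI.
B = (4π×10⁻⁷)(3.700×10^3 m⁻¹)(19.4 A) = 9.020×10^-2 T.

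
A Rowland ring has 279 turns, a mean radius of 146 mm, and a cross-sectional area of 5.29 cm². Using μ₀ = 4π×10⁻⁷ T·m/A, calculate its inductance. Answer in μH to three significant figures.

For a thin toroid, L = μ₀N²A/(2πR).
L = (4π×10⁻⁷)(279)²(5.290×10^-4) / (2π×0.146 m) = 5.641×10^-5 H.

L ≈ 56.4 μH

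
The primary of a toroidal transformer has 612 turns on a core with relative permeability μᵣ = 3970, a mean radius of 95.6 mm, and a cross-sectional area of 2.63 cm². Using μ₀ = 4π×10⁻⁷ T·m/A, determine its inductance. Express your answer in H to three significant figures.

L ≈ 0.818 H

For a thin toroid, L = μ₀μᵣN²A/(2πR).
L = (4π×10⁻⁷)(3970)(612)²(2.630×10^-4) / (2π×9.560×10^-2 m) = 0.8181 H.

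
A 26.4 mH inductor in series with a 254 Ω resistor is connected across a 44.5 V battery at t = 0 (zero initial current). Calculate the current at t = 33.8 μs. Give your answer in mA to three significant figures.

τ = L/R = 2.640×10^-2/254 = 1.039×10^-4 s; final current I_∞ = ε/R = 44.5/254 = 0.1752 A.
I(t) = I_∞(1 − e^(−t/τ)) with t/τ = 0.325.
I = (0.1752)(1 − e^(−0.325)) = 4.864×10^-2 A.

I ≈ 48.6 mA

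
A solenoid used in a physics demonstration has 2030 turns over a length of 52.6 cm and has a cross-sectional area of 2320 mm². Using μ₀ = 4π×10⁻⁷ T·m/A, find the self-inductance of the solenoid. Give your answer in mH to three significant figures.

A = 2320 mm² = 2.320×10^-3 m².
For a long solenoid, L = μ₀N²A/ℓ.
L = (4π×10⁻⁷)(2030)²(2.320×10^-3)/(0.526 m) = 2.284×10^-2 H.

L ≈ 22.8 mH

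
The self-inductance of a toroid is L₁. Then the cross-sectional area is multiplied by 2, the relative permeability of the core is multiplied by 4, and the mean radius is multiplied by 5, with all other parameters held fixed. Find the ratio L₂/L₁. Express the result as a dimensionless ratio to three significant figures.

For a toroid, L ∝ μᵣN²A/R.
L₂/L₁ = (2) × (4) × (5)^-1 = 1.60.

L₂/L₁ = 1.60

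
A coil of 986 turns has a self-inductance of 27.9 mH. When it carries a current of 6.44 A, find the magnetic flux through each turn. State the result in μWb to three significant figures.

From L = NΦ_B/I, the flux per turn is Φ_B = LI/N.
Φ_B = (2.790×10^-2 H)(6.44 A)/986 = 1.822×10^-4 Wb.

Φ_B ≈ 182 μWb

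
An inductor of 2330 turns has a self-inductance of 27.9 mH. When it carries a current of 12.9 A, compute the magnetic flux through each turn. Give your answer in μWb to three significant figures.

From L = NΦ_B/I, the flux per turn is Φ_B = LI/N.
Φ_B = (2.790×10^-2 H)(12.9 A)/2330 = 1.5447×10^-4 Wb.

Φ_B ≈ 154 μWb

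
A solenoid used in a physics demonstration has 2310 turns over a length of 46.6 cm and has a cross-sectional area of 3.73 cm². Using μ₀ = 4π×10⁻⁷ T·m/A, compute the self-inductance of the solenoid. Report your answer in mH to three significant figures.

A = 3.73 cm² = 3.730×10^-4 m².
For a long solenoid, L = μ₀N²A/ℓ.
L = (4π×10⁻⁷)(2310)²(3.730×10^-4)/(0.466 m) = 5.367×10^-3 H.

L ≈ 5.37 mH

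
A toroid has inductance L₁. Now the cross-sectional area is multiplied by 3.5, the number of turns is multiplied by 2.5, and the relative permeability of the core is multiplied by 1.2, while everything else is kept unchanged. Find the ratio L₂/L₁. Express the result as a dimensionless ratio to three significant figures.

L₂/L₁ = 26.3

For a toroid, L ∝ μᵣN²A/R.
L₂/L₁ = (3.5) × (2.5)^2 × (1.2) = 26.3.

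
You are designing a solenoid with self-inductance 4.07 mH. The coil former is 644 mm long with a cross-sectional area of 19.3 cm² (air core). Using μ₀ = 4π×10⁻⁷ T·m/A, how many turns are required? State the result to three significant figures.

N ≈ 1040 turns

A = 19.3 cm² = 1.930×10^-3 m².
From L = μ₀N²A/ℓ, N = √(Lℓ / (μ₀A)).
N = √[(4.070×10^-3)(0.644) / ((4π×10⁻⁷)×1.930×10^-3)] = √(1.081×10^6) ≈ 1039.6.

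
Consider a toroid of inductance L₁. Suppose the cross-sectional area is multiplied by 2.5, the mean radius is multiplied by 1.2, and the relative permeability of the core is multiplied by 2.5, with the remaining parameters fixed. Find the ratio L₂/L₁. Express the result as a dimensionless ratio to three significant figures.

For a toroid, L ∝ μᵣN²A/R.
L₂/L₁ = (2.5) × (1.2)^-1 × (2.5) = 5.21.

L₂/L₁ = 5.21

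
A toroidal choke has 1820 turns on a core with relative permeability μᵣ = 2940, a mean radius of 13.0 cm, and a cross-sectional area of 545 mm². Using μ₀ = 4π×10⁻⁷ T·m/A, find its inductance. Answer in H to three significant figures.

For a thin toroid, L = μ₀μᵣN²A/(2πR).
L = (4π×10⁻⁷)(2940)(1820)²(5.450×10^-4) / (2π×0.13 m) = 8.165 H.

L ≈ 8.17 H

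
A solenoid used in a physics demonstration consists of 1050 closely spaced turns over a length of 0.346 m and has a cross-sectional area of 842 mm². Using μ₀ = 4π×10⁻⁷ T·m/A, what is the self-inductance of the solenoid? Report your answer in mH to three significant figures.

L ≈ 3.37 mH

A = 842 mm² = 8.420×10^-4 m².
For a long solenoid, L = μ₀N²A/ℓ.
L = (4π×10⁻⁷)(1050)²(8.420×10^-4)/(0.346 m) = 3.372×10^-3 H.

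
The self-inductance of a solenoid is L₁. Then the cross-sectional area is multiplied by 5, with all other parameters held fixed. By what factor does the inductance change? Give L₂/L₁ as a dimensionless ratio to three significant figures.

L₂/L₁ = 5.00

For a solenoid, L ∝ μᵣN²A/ℓ.
L₂/L₁ = (5) = 5.00.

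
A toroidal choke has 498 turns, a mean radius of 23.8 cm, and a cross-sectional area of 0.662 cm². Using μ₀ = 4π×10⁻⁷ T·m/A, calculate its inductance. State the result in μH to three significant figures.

For a thin toroid, L = μ₀N²A/(2πR).
L = (4π×10⁻⁷)(498)²(6.620×10^-5) / (2π×0.238 m) = 1.380×10^-5 H.

L ≈ 13.8 μH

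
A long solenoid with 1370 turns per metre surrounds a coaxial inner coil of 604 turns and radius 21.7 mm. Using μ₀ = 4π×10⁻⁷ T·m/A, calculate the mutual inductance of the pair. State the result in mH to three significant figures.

M ≈ 1.54 mH

The outer solenoid produces a uniform field B₁ = μ₀n₁I₁ across the inner coil,
so the flux linkage is N₂Φ = N₂B₁A₂ = μ₀n₁N₂A₂·I₁, giving M = μ₀n₁N₂A₂.
A₂ = πr² = π(2.170×10^-2 m)² = 1.479×10^-3 m².
M = (4π×10⁻⁷)(1370)(604)(1.479×10^-3) = 1.538×10^-3 H.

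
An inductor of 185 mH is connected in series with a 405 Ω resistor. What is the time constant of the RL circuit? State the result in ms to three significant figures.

τ ≈ 0.457 ms

τ = L/R = (0.185 H)/(405 Ω) = 4.568×10^-4 s.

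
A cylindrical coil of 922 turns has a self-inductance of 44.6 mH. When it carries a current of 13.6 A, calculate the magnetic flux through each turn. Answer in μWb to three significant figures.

Φ_B ≈ 658 μWb

From L = NΦ_B/I, the flux per turn is Φ_B = LI/N.
Φ_B = (4.460×10^-2 H)(13.6 A)/922 = 6.579×10^-4 Wb.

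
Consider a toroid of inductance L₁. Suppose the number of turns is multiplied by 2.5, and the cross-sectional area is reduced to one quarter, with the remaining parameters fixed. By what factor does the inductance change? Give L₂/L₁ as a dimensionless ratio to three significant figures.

For a toroid, L ∝ μᵣN²A/R.
L₂/L₁ = (2.5)^2 × (0.25) = 1.56.

L₂/L₁ = 1.56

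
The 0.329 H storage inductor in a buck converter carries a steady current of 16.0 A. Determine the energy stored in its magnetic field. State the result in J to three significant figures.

Stored magnetic energy: U = ½LI².
U = ½(0.329 H)(16.0 A)² = 42.11 J.

U ≈ 42.1 J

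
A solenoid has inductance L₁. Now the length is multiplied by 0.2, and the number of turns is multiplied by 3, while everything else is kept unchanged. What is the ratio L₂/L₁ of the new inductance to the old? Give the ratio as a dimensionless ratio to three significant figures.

L₂/L₁ = 45.0

For a solenoid, L ∝ μᵣN²A/ℓ.
L₂/L₁ = (0.2)^-1 × (3)^2 = 45.0.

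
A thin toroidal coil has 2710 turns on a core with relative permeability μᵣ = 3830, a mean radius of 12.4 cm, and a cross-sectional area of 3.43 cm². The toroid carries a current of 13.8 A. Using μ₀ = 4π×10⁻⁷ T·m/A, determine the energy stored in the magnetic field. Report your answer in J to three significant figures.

L = μ₀μᵣN²A/(2πR) = (4π×10⁻⁷)(3830)(2710)²(3.430×10^-4)/(2π×0.124) = 15.56 H.
U = ½LI² = ½(15.56)(13.8)² = 1.482×10^3 J.

U ≈ 1480 J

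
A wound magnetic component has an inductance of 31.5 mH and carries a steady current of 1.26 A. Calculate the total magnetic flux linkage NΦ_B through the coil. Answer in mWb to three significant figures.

From L = NΦ_B/I, the flux linkage is NΦ_B = LI.
NΦ_B = (3.150×10^-2 H)(1.26 A) = 3.969×10^-2 Wb.

NΦ_B ≈ 39.7 mWb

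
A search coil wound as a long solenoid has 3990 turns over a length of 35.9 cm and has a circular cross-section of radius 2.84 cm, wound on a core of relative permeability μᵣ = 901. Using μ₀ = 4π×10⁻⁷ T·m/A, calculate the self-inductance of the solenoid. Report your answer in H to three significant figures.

A = πr² = π(2.840×10^-2 m)² = 2.534×10^-3 m².
For a long solenoid, L = μ₀μᵣN²A/ℓ.
L = (4π×10⁻⁷)(901)(3990)²(2.534×10^-3)/(0.359 m) = 127.2 H.

L ≈ 127 H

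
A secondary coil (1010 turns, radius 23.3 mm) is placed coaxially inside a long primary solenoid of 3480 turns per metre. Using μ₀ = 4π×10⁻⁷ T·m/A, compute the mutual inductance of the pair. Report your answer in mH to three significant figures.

M ≈ 7.53 mH

The outer solenoid produces a uniform field B₁ = μ₀n₁I₁ across the inner coil,
so the flux linkage is N₂Φ = N₂B₁A₂ = μ₀n₁N₂A₂·I₁, giving M = μ₀n₁N₂A₂.
A₂ = πr² = π(2.330×10^-2 m)² = 1.706×10^-3 m².
M = (4π×10⁻⁷)(3480)(1010)(1.706×10^-3) = 7.533×10^-3 H.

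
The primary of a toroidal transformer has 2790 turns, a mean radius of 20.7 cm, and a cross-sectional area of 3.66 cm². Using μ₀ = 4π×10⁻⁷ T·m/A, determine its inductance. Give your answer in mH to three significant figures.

For a thin toroid, L = μ₀N²A/(2πR).
L = (4π×10⁻⁷)(2790)²(3.660×10^-4) / (2π×0.207 m) = 2.753×10^-3 H.

L ≈ 2.75 mH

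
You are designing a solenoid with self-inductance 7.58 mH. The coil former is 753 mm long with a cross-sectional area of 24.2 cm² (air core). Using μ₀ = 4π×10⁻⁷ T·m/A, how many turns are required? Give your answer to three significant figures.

A = 24.2 cm² = 2.420×10^-3 m².
From L = μ₀N²A/ℓ, N = √(Lℓ / (μ₀A)).
N = √[(7.580×10^-3)(0.753) / ((4π×10⁻⁷)×2.420×10^-3)] = √(1.877×10^6) ≈ 1370.0.

N ≈ 1370 turns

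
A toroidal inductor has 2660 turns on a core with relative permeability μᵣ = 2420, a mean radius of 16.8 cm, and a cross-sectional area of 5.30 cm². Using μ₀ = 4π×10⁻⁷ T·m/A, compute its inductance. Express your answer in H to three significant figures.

L ≈ 10.8 H

For a thin toroid, L = μ₀μᵣN²A/(2πR).
L = (4π×10⁻⁷)(2420)(2660)²(5.300×10^-4) / (2π×0.168 m) = 10.8 H.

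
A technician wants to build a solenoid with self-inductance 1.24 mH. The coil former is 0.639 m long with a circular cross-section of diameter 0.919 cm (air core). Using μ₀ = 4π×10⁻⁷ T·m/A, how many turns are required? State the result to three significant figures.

N ≈ 3080 turns

A = π(d/2)² = π(4.595×10^-3 m)² = 6.633×10^-5 m².
From L = μ₀N²A/ℓ, N = √(Lℓ / (μ₀A)).
N = √[(1.240×10^-3)(0.639) / ((4π×10⁻⁷)×6.633×10^-5)] = √(9.506×10^6) ≈ 3083.2.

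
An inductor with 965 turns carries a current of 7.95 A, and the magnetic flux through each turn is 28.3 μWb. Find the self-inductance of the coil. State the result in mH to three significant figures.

Self-inductance is defined by L = NΦ_B/I (flux linkage over current).
L = (965)(2.830×10^-5 Wb)/(7.95 A) = 3.435×10^-3 H.

L ≈ 3.44 mH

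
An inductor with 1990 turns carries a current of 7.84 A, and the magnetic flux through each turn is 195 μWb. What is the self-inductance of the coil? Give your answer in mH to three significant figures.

Self-inductance is defined by L = NΦ_B/I (flux linkage over current).
L = (1990)(1.950×10^-4 Wb)/(7.84 A) = 4.950×10^-2 H.

L ≈ 49.5 mH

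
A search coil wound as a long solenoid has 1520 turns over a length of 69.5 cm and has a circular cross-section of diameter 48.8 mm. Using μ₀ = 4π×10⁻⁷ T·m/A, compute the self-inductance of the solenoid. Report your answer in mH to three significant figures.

A = π(d/2)² = π(2.440×10^-2 m)² = 1.870×10^-3 m².
For a long solenoid, L = μ₀N²A/ℓ.
L = (4π×10⁻⁷)(1520)²(1.870×10^-3)/(0.695 m) = 7.813×10^-3 H.

L ≈ 7.81 mH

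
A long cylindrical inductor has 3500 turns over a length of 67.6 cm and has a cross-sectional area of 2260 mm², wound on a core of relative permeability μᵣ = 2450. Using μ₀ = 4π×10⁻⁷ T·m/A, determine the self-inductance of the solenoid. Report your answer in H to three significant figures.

L ≈ 126 H

A = 2260 mm² = 2.260×10^-3 m².
For a long solenoid, L = μ₀μᵣN²A/ℓ.
L = (4π×10⁻⁷)(2450)(3500)²(2.260×10^-3)/(0.676 m) = 126.1 H.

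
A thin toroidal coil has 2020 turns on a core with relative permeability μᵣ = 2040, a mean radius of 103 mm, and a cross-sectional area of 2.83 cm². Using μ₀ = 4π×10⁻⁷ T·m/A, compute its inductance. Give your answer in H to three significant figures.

For a thin toroid, L = μ₀μᵣN²A/(2πR).
L = (4π×10⁻⁷)(2040)(2020)²(2.830×10^-4) / (2π×0.103 m) = 4.574 H.

L ≈ 4.57 H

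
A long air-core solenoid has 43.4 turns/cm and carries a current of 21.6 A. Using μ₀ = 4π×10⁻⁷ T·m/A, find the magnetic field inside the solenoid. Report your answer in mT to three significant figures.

B ≈ 118 mT

Inside a long solenoid, B = μ₀nI.
B = (4π×10⁻⁷)(4.340×10^3 m⁻¹)(21.6 A) = 0.1178 T.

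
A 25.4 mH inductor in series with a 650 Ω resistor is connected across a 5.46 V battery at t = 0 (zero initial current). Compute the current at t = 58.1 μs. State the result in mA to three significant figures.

I ≈ 6.50 mA

τ = L/R = 2.540×10^-2/650 = 3.908×10^-5 s; final current I_∞ = ε/R = 5.46/650 = 8.400×10^-3 A.
I(t) = I_∞(1 − e^(−t/τ)) with t/τ = 1.487.
I = (8.400×10^-3)(1 − e^(−1.487)) = 6.501×10^-3 A.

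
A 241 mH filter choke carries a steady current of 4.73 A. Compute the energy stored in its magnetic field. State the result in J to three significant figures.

U ≈ 2.70 J

Stored magnetic energy: U = ½LI².
U = ½(0.241 H)(4.73 A)² = 2.696 J.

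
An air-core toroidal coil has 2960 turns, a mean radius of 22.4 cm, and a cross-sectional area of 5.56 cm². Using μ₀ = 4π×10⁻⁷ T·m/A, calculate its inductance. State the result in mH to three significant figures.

L ≈ 4.35 mH

For a thin toroid, L = μ₀N²A/(2πR).
L = (4π×10⁻⁷)(2960)²(5.560×10^-4) / (2π×0.224 m) = 4.350×10^-3 H.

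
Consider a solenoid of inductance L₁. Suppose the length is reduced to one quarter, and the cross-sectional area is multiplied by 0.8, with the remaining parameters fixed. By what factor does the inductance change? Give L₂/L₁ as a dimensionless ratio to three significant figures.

L₂/L₁ = 3.20

For a solenoid, L ∝ μᵣN²A/ℓ.
L₂/L₁ = (0.25)^-1 × (0.8) = 3.20.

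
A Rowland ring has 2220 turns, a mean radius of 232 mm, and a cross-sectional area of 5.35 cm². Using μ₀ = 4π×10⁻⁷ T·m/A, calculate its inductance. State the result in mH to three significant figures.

For a thin toroid, L = μ₀N²A/(2πR).
L = (4π×10⁻⁷)(2220)²(5.350×10^-4) / (2π×0.232 m) = 2.273×10^-3 H.

L ≈ 2.27 mH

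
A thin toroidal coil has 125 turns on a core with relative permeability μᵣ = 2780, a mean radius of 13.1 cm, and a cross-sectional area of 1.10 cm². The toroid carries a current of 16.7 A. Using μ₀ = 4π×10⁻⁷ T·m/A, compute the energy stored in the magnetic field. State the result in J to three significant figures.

U ≈ 1.02 J

L = μ₀μᵣN²A/(2πR) = (4π×10⁻⁷)(2780)(125)²(1.100×10^-4)/(2π×0.131) = 7.2948×10^-3 H.
U = ½LI² = ½(7.2948×10^-3)(16.7)² = 1.017 J.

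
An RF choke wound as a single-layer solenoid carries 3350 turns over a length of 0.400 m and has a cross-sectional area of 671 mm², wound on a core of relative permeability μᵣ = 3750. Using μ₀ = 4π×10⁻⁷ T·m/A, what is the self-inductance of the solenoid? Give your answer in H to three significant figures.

A = 671 mm² = 6.710×10^-4 m².
For a long solenoid, L = μ₀μᵣN²A/ℓ.
L = (4π×10⁻⁷)(3750)(3350)²(6.710×10^-4)/(0.4 m) = 88.71 H.

L ≈ 88.7 H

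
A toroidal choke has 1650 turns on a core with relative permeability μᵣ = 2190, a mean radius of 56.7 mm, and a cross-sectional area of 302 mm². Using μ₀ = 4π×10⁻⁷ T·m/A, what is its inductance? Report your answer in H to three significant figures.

L ≈ 6.35 H

For a thin toroid, L = μ₀μᵣN²A/(2πR).
L = (4π×10⁻⁷)(2190)(1650)²(3.020×10^-4) / (2π×5.670×10^-2 m) = 6.351 H.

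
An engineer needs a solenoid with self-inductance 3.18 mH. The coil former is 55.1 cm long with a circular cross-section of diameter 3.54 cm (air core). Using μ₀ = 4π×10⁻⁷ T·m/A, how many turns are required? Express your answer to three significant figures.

N ≈ 1190 turns

A = π(d/2)² = π(1.770×10^-2 m)² = 9.842×10^-4 m².
From L = μ₀N²A/ℓ, N = √(Lℓ / (μ₀A)).
N = √[(3.180×10^-3)(0.551) / ((4π×10⁻⁷)×9.842×10^-4)] = √(1.417×10^6) ≈ 1190.2.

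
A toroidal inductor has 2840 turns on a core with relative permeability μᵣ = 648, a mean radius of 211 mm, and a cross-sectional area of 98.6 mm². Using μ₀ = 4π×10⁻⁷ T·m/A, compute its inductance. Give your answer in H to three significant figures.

L ≈ 0.488 H

For a thin toroid, L = μ₀μᵣN²A/(2πR).
L = (4π×10⁻⁷)(648)(2840)²(9.860×10^-5) / (2π×0.211 m) = 0.48847 H.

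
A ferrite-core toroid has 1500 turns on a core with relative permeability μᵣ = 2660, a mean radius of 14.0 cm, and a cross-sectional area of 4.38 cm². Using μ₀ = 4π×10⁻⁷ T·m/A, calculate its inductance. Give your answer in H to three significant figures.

L ≈ 3.74 H

For a thin toroid, L = μ₀μᵣN²A/(2πR).
L = (4π×10⁻⁷)(2660)(1500)²(4.380×10^-4) / (2π×0.14 m) = 3.7449 H.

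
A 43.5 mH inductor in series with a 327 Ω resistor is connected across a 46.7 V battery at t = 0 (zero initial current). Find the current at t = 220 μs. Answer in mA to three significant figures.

I ≈ 115 mA

τ = L/R = 4.350×10^-2/327 = 1.330×10^-4 s; final current I_∞ = ε/R = 46.7/327 = 0.1428 A.
I(t) = I_∞(1 − e^(−t/τ)) with t/τ = 1.654.
I = (0.1428)(1 − e^(−1.654)) = 0.11549 A.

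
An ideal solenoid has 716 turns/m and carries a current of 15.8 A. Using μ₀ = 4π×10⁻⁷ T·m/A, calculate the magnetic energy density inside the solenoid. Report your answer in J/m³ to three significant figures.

B = μ₀nI = (4π×10⁻⁷)(716)(15.8) = 1.422×10^-2 T.
u = B²/(2μ₀) = (1.422×10^-2)²/(2×4π×10⁻⁷) = 80.41 J/m³.

u ≈ 80.4 J/m³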